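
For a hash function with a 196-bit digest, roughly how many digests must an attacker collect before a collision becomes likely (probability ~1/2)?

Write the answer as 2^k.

Step 1: The birthday paradox gives collision probability ~50% after sqrt(2^n) = 2^(n/2) hashes.
Step 2: For 196-bit output: 2^(196/2) = 2^98.
Step 3: Approximately 2^98 hash computations needed.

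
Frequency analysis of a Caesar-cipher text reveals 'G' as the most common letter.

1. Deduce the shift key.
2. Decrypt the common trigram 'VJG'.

Step 1: In English, 'E' is the most frequent letter (12.7%).
Step 2: The most frequent ciphertext letter is 'G' (position 6).
Step 3: Shift = (6 - 4) mod 26 = 2.
Step 4: Decrypt 'VJG' by shifting back 2:
  V -> T
  J -> H
  G -> E
Step 5: 'VJG' decrypts to 'THE'.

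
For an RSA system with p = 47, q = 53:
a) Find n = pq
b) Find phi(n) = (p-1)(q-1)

Step 1: n = p * q = 47 * 53 = 2491.
Step 2: phi(n) = (p-1)(q-1) = 46 * 52 = 2392.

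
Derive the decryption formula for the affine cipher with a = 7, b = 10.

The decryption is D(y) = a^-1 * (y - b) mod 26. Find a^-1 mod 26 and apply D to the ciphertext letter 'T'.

Step 1: Find a^-1, the modular inverse of 7 mod 26.
Step 2: We need 7 * a^-1 = 1 (mod 26).
Step 3: 7 * 15 = 105 = 4 * 26 + 1, so a^-1 = 15.
Step 4: D(y) = 15(y - 10) mod 26.
Step 5: Apply to 'T' (y = 19): D(19) = 15 * (19 - 10) mod 26 = 15 * 9 mod 26 = 5 -> 'F'.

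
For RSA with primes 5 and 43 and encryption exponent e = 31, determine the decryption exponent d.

Step 1: n = 5 * 43 = 215.
Step 2: phi(n) = 4 * 42 = 168.
Step 3: Find d such that 31 * d = 1 (mod 168).
Step 4: d = 31^(-1) mod 168 = 103.
Verification: 31 * 103 = 3193 = 19 * 168 + 1.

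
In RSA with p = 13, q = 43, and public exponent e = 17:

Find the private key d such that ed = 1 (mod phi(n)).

Step 1: n = 13 * 43 = 559.
Step 2: phi(n) = 12 * 42 = 504.
Step 3: Find d such that 17 * d = 1 (mod 504).
Step 4: d = 17^(-1) mod 504 = 89.
Verification: 17 * 89 = 1513 = 3 * 504 + 1.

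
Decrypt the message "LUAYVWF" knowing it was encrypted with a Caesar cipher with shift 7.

Step 1: Reverse the shift by subtracting 7 from each letter position.
  L (position 11) -> position (11-7) mod 26 = 4 -> E
  U (position 20) -> position (20-7) mod 26 = 13 -> N
  A (position 0) -> position (0-7) mod 26 = 19 -> T
  Y (position 24) -> position (24-7) mod 26 = 17 -> R
  V (position 21) -> position (21-7) mod 26 = 14 -> O
  W (position 22) -> position (22-7) mod 26 = 15 -> P
  F (position 5) -> position (5-7) mod 26 = 24 -> Y
Decrypted message: ENTROPY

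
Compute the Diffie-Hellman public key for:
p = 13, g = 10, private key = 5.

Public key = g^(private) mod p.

Step 1: A = g^a mod p = 10^5 mod 13.
  10^1 mod 13 = 10
  10^2 mod 13 = (10 * 10) mod 13 = 9
  10^3 mod 13 = (9 * 10) mod 13 = 12
  10^4 mod 13 = (12 * 10) mod 13 = 3
  10^5 mod 13 = (3 * 10) mod 13 = 4
Result: A = 4.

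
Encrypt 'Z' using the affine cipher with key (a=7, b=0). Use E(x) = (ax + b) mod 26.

Step 1: Convert 'Z' to number: x = 25.
Step 2: E(25) = (7 * 25 + 0) mod 26 = 175 mod 26 = 19.
Step 3: Convert 19 back to letter: T.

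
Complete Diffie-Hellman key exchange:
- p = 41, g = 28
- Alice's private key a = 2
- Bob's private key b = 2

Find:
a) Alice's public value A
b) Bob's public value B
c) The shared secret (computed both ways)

Step 1: A = g^a mod p = 28^2 mod 41 = 5.
Step 2: B = g^b mod p = 28^2 mod 41 = 5.
Step 3: Alice computes s = B^a mod p = 5^2 mod 41 = 25.
Step 4: Bob computes s = A^b mod p = 5^2 mod 41 = 25.
Both sides agree: shared secret = 25.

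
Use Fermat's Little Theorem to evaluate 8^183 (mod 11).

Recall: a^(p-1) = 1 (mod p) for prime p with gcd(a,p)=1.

Step 1: Since 11 is prime, by Fermat's Little Theorem: 8^10 = 1 (mod 11).
Step 2: Reduce exponent: 183 mod 10 = 3.
Step 3: So 8^183 = 8^3 (mod 11).
Step 4: 8^3 mod 11 = 6.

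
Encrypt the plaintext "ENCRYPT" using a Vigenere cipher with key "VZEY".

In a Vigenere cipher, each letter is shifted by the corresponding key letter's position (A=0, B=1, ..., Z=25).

Step 1: Repeat key to match plaintext length:
  Plaintext: ENCRYPT
  Key:       VZEYVZE
Step 2: Encrypt each letter:
  E(4) + V(21) = (4+21) mod 26 = 25 = Z
  N(13) + Z(25) = (13+25) mod 26 = 12 = M
  C(2) + E(4) = (2+4) mod 26 = 6 = G
  R(17) + Y(24) = (17+24) mod 26 = 15 = P
  Y(24) + V(21) = (24+21) mod 26 = 19 = T
  P(15) + Z(25) = (15+25) mod 26 = 14 = O
  T(19) + E(4) = (19+4) mod 26 = 23 = X
Ciphertext: ZMGPTOX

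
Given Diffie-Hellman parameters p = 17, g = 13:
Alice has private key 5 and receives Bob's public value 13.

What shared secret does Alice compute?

Step 1: s = B^a mod p = 13^5 mod 17.
  13^1 mod 17 = 13
  13^2 mod 17 = (13 * 13) mod 17 = 16
  13^3 mod 17 = (16 * 13) mod 17 = 4
  13^4 mod 17 = (4 * 13) mod 17 = 1
  13^5 mod 17 = (1 * 13) mod 17 = 13
Result: shared secret = 13.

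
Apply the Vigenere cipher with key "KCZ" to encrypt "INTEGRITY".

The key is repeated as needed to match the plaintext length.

Step 1: Repeat key to match plaintext length:
  Plaintext: INTEGRITY
  Key:       KCZKCZKCZ
Step 2: Encrypt each letter:
  I(8) + K(10) = (8+10) mod 26 = 18 = S
  N(13) + C(2) = (13+2) mod 26 = 15 = P
  T(19) + Z(25) = (19+25) mod 26 = 18 = S
  E(4) + K(10) = (4+10) mod 26 = 14 = O
  G(6) + C(2) = (6+2) mod 26 = 8 = I
  R(17) + Z(25) = (17+25) mod 26 = 16 = Q
  I(8) + K(10) = (8+10) mod 26 = 18 = S
  T(19) + C(2) = (19+2) mod 26 = 21 = V
  Y(24) + Z(25) = (24+25) mod 26 = 23 = X
Ciphertext: SPSOIQSVX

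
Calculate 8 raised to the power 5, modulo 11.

Step 1: Compute 8^5 mod 11 step by step, reducing modulo 11 at each step.
  8^1 mod 11 = 8
  8^2 mod 11 = (8 * 8) mod 11 = 9
  8^3 mod 11 = (9 * 8) mod 11 = 6
  8^4 mod 11 = (6 * 8) mod 11 = 4
  8^5 mod 11 = (4 * 8) mod 11 = 10
Step 2: Result = 10.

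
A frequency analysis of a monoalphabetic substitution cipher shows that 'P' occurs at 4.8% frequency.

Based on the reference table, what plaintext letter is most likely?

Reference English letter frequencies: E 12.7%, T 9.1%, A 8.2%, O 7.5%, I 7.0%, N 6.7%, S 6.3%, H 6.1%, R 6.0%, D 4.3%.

Step 1: The observed frequency is 4.8%.
Step 2: Compare with English frequencies:
  E: 12.7% (difference: 7.9%)
  T: 9.1% (difference: 4.3%)
  A: 8.2% (difference: 3.4%)
  O: 7.5% (difference: 2.7%)
  I: 7.0% (difference: 2.2%)
  N: 6.7% (difference: 1.9%)
  S: 6.3% (difference: 1.5%)
  H: 6.1% (difference: 1.3%)
  R: 6.0% (difference: 1.2%)
  D: 4.3% (difference: 0.5%) <-- closest
Step 3: 'P' most likely represents 'D' (frequency 4.3%).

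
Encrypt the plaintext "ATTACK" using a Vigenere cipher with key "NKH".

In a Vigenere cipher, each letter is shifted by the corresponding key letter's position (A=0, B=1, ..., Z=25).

Step 1: Repeat key to match plaintext length:
  Plaintext: ATTACK
  Key:       NKHNKH
Step 2: Encrypt each letter:
  A(0) + N(13) = (0+13) mod 26 = 13 = N
  T(19) + K(10) = (19+10) mod 26 = 3 = D
  T(19) + H(7) = (19+7) mod 26 = 0 = A
  A(0) + N(13) = (0+13) mod 26 = 13 = N
  C(2) + K(10) = (2+10) mod 26 = 12 = M
  K(10) + H(7) = (10+7) mod 26 = 17 = R
Ciphertext: NDANMR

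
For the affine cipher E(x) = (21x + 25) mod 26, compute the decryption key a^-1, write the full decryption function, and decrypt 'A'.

Step 1: Find a^-1, the modular inverse of 21 mod 26.
Step 2: We need 21 * a^-1 = 1 (mod 26).
Step 3: 21 * 5 = 105 = 4 * 26 + 1, so a^-1 = 5.
Step 4: D(y) = 5(y - 25) mod 26.
Step 5: Apply to 'A' (y = 0): D(0) = 5 * (0 - 25) mod 26 = 5 * -25 mod 26 = 5 -> 'F'.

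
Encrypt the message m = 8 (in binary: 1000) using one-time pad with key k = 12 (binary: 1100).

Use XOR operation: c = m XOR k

Step 1: Write out the XOR operation bit by bit:
  Message: 1000
  Key:     1100
  XOR:     0100
Step 2: Convert to decimal: 0100 = 4.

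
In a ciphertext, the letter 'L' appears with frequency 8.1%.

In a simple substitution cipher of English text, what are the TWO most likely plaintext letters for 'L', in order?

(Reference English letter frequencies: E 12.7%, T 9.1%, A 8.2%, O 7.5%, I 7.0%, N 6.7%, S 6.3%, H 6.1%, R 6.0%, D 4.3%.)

Step 1: Observed frequency of 'L' is 8.1%.
Step 2: Compute distances to each reference frequency and sort:
  A (8.2%): difference = 0.1% <-- BEST
  O (7.5%): difference = 0.6% <-- RUNNER-UP
  T (9.1%): difference = 1.0%
  I (7.0%): difference = 1.1%
  N (6.7%): difference = 1.4%
Step 3: Most likely is 'A' (8.2%, diff 0.1%); second most likely is 'O' (7.5%, diff 0.6%).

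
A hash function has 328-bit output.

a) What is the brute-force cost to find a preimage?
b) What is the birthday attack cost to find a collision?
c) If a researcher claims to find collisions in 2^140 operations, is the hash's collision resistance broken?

Step 1: Preimage resistance requires brute-force of 2^328 operations.
Step 2: Collision resistance (birthday bound) = 2^(328/2) = 2^164.
Step 3: The claimed attack costs 2^140 operations.
Step 4: Since 2^140 < 2^164, the claimed attack beats the generic birthday bound, so collision resistance is broken.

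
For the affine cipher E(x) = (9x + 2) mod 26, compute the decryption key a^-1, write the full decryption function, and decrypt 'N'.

Step 1: Find a^-1, the modular inverse of 9 mod 26.
Step 2: We need 9 * a^-1 = 1 (mod 26).
Step 3: 9 * 3 = 27 = 1 * 26 + 1, so a^-1 = 3.
Step 4: D(y) = 3(y - 2) mod 26.
Step 5: Apply to 'N' (y = 13): D(13) = 3 * (13 - 2) mod 26 = 3 * 11 mod 26 = 7 -> 'H'.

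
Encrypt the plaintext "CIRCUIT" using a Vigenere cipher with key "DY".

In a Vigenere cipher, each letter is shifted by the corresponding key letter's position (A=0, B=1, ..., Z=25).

Step 1: Repeat key to match plaintext length:
  Plaintext: CIRCUIT
  Key:       DYDYDYD
Step 2: Encrypt each letter:
  C(2) + D(3) = (2+3) mod 26 = 5 = F
  I(8) + Y(24) = (8+24) mod 26 = 6 = G
  R(17) + D(3) = (17+3) mod 26 = 20 = U
  C(2) + Y(24) = (2+24) mod 26 = 0 = A
  U(20) + D(3) = (20+3) mod 26 = 23 = X
  I(8) + Y(24) = (8+24) mod 26 = 6 = G
  T(19) + D(3) = (19+3) mod 26 = 22 = W
Ciphertext: FGUAXGW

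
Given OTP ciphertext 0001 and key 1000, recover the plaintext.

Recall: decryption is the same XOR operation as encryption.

Step 1: XOR ciphertext with key:
  Ciphertext: 0001
  Key:        1000
  XOR:        1001
Step 2: Plaintext = 1001 = 9 in decimal.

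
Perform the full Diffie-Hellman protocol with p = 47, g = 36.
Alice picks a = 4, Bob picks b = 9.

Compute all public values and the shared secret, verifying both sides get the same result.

Step 1: A = g^a mod p = 36^4 mod 47 = 24.
Step 2: B = g^b mod p = 36^9 mod 47 = 9.
Step 3: Alice computes s = B^a mod p = 9^4 mod 47 = 28.
Step 4: Bob computes s = A^b mod p = 24^9 mod 47 = 28.
Both sides agree: shared secret = 28.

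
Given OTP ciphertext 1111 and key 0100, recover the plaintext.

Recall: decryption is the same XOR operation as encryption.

Step 1: XOR ciphertext with key:
  Ciphertext: 1111
  Key:        0100
  XOR:        1011
Step 2: Plaintext = 1011 = 11 in decimal.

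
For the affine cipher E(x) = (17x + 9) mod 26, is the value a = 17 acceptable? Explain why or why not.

Step 1: Compute gcd(17, 26).
Step 2: gcd(17, 26) = 1.
Since gcd = 1, 17 is coprime with 26, so it is a valid key.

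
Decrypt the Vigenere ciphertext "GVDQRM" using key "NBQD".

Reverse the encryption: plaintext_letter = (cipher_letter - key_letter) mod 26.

Step 1: Extend key: NBQDNB
Step 2: Decrypt each letter (c - k) mod 26:
  G(6) - N(13) = (6-13) mod 26 = 19 = T
  V(21) - B(1) = (21-1) mod 26 = 20 = U
  D(3) - Q(16) = (3-16) mod 26 = 13 = N
  Q(16) - D(3) = (16-3) mod 26 = 13 = N
  R(17) - N(13) = (17-13) mod 26 = 4 = E
  M(12) - B(1) = (12-1) mod 26 = 11 = L
Plaintext: TUNNEL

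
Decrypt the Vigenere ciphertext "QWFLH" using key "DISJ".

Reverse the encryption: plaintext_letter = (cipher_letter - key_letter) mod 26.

Step 1: Extend key: DISJD
Step 2: Decrypt each letter (c - k) mod 26:
  Q(16) - D(3) = (16-3) mod 26 = 13 = N
  W(22) - I(8) = (22-8) mod 26 = 14 = O
  F(5) - S(18) = (5-18) mod 26 = 13 = N
  L(11) - J(9) = (11-9) mod 26 = 2 = C
  H(7) - D(3) = (7-3) mod 26 = 4 = E
Plaintext: NONCE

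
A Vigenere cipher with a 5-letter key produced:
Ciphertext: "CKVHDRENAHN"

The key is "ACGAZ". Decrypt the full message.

Step 1: Key 'ACGAZ' has length 5. Extended key: ACGAZACGAZA
Step 2: Decrypt each position:
  C(2) - A(0) = 2 = C
  K(10) - C(2) = 8 = I
  V(21) - G(6) = 15 = P
  H(7) - A(0) = 7 = H
  D(3) - Z(25) = 4 = E
  R(17) - A(0) = 17 = R
  E(4) - C(2) = 2 = C
  N(13) - G(6) = 7 = H
  A(0) - A(0) = 0 = A
  H(7) - Z(25) = 8 = I
  N(13) - A(0) = 13 = N
Plaintext: CIPHERCHAIN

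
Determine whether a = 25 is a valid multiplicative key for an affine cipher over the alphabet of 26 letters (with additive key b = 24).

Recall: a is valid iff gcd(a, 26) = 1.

Step 1: Compute gcd(25, 26).
Step 2: gcd(25, 26) = 1.
Since gcd = 1, 25 is coprime with 26, so it is a valid key.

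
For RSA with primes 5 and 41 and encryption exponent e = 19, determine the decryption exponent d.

Step 1: n = 5 * 41 = 205.
Step 2: phi(n) = 4 * 40 = 160.
Step 3: Find d such that 19 * d = 1 (mod 160).
Step 4: d = 19^(-1) mod 160 = 59.
Verification: 19 * 59 = 1121 = 7 * 160 + 1.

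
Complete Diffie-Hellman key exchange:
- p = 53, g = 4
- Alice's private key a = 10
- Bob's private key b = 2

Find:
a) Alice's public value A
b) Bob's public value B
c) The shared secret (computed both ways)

Step 1: A = g^a mod p = 4^10 mod 53 = 24.
Step 2: B = g^b mod p = 4^2 mod 53 = 16.
Step 3: Alice computes s = B^a mod p = 16^10 mod 53 = 46.
Step 4: Bob computes s = A^b mod p = 24^2 mod 53 = 46.
Both sides agree: shared secret = 46.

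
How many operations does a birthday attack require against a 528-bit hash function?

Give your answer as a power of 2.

Step 1: The birthday paradox gives collision probability ~50% after sqrt(2^n) = 2^(n/2) hashes.
Step 2: For 528-bit output: 2^(528/2) = 2^264.
Step 3: Approximately 2^264 hash computations needed.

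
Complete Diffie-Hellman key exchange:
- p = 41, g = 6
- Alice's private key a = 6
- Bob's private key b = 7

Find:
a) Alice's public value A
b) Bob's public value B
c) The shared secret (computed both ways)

Step 1: A = g^a mod p = 6^6 mod 41 = 39.
Step 2: B = g^b mod p = 6^7 mod 41 = 29.
Step 3: Alice computes s = B^a mod p = 29^6 mod 41 = 36.
Step 4: Bob computes s = A^b mod p = 39^7 mod 41 = 36.
Both sides agree: shared secret = 36.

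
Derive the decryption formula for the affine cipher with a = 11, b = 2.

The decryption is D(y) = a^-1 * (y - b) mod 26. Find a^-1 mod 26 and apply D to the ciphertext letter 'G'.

Step 1: Find a^-1, the modular inverse of 11 mod 26.
Step 2: We need 11 * a^-1 = 1 (mod 26).
Step 3: 11 * 19 = 209 = 8 * 26 + 1, so a^-1 = 19.
Step 4: D(y) = 19(y - 2) mod 26.
Step 5: Apply to 'G' (y = 6): D(6) = 19 * (6 - 2) mod 26 = 19 * 4 mod 26 = 24 -> 'Y'.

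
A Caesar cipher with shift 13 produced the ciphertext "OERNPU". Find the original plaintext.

Step 1: Reverse the shift by subtracting 13 from each letter position.
  O (position 14) -> position (14-13) mod 26 = 1 -> B
  E (position 4) -> position (4-13) mod 26 = 17 -> R
  R (position 17) -> position (17-13) mod 26 = 4 -> E
  N (position 13) -> position (13-13) mod 26 = 0 -> A
  P (position 15) -> position (15-13) mod 26 = 2 -> C
  U (position 20) -> position (20-13) mod 26 = 7 -> H
Decrypted message: BREACH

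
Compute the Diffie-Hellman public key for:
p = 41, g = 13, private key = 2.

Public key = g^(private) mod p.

Step 1: A = g^a mod p = 13^2 mod 41.
  13^1 mod 41 = 13
  13^2 mod 41 = (13 * 13) mod 41 = 5
Result: A = 5.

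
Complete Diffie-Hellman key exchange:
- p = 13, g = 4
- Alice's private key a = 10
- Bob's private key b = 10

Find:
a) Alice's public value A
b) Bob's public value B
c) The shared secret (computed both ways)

Step 1: A = g^a mod p = 4^10 mod 13 = 9.
Step 2: B = g^b mod p = 4^10 mod 13 = 9.
Step 3: Alice computes s = B^a mod p = 9^10 mod 13 = 9.
Step 4: Bob computes s = A^b mod p = 9^10 mod 13 = 9.
Both sides agree: shared secret = 9.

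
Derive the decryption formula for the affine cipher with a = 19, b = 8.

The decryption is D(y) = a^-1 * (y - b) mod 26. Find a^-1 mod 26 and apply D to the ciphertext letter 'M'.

Step 1: Find a^-1, the modular inverse of 19 mod 26.
Step 2: We need 19 * a^-1 = 1 (mod 26).
Step 3: 19 * 11 = 209 = 8 * 26 + 1, so a^-1 = 11.
Step 4: D(y) = 11(y - 8) mod 26.
Step 5: Apply to 'M' (y = 12): D(12) = 11 * (12 - 8) mod 26 = 11 * 4 mod 26 = 18 -> 'S'.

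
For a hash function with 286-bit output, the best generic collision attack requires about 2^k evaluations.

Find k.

Step 1: The hash has a 286-bit output.
Step 2: Collision resistance means it should be infeasible to find any x != y with h(x) = h(y).
By the birthday bound, a generic collision search succeeds after about sqrt(2^286) = 2^(286/2) = 2^143 evaluations.
Step 3: Security level = 143 bits.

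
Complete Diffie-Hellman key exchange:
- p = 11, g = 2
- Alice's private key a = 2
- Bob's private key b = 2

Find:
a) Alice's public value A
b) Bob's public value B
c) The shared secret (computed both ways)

Step 1: A = g^a mod p = 2^2 mod 11 = 4.
Step 2: B = g^b mod p = 2^2 mod 11 = 4.
Step 3: Alice computes s = B^a mod p = 4^2 mod 11 = 5.
Step 4: Bob computes s = A^b mod p = 4^2 mod 11 = 5.
Both sides agree: shared secret = 5.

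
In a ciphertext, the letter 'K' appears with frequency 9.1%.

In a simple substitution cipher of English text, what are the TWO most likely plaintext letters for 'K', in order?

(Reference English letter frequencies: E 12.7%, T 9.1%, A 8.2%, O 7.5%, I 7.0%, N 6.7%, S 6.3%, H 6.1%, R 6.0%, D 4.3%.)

Step 1: Observed frequency of 'K' is 9.1%.
Step 2: Compute distances to each reference frequency and sort:
  T (9.1%): difference = 0.0% <-- BEST
  A (8.2%): difference = 0.9% <-- RUNNER-UP
  O (7.5%): difference = 1.6%
  I (7.0%): difference = 2.1%
  N (6.7%): difference = 2.4%
Step 3: Most likely is 'T' (9.1%, diff 0.0%); second most likely is 'A' (8.2%, diff 0.9%).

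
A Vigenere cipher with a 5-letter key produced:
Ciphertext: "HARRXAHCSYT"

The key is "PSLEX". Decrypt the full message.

Step 1: Key 'PSLEX' has length 5. Extended key: PSLEXPSLEXP
Step 2: Decrypt each position:
  H(7) - P(15) = 18 = S
  A(0) - S(18) = 8 = I
  R(17) - L(11) = 6 = G
  R(17) - E(4) = 13 = N
  X(23) - X(23) = 0 = A
  A(0) - P(15) = 11 = L
  H(7) - S(18) = 15 = P
  C(2) - L(11) = 17 = R
  S(18) - E(4) = 14 = O
  Y(24) - X(23) = 1 = B
  T(19) - P(15) = 4 = E
Plaintext: SIGNALPROBE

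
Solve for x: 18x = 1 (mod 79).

Step 1: We need x such that 18 * x = 1 (mod 79).
Step 2: Using the extended Euclidean algorithm or trial:
  18 * 22 = 396 = 5 * 79 + 1.
Step 3: Since 396 mod 79 = 1, the inverse is x = 22.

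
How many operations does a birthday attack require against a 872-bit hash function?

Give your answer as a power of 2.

Step 1: The birthday paradox gives collision probability ~50% after sqrt(2^n) = 2^(n/2) hashes.
Step 2: For 872-bit output: 2^(872/2) = 2^436.
Step 3: Approximately 2^436 hash computations needed.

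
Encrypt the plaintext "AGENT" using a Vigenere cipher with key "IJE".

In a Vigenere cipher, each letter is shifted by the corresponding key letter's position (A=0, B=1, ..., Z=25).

Step 1: Repeat key to match plaintext length:
  Plaintext: AGENT
  Key:       IJEIJ
Step 2: Encrypt each letter:
  A(0) + I(8) = (0+8) mod 26 = 8 = I
  G(6) + J(9) = (6+9) mod 26 = 15 = P
  E(4) + E(4) = (4+4) mod 26 = 8 = I
  N(13) + I(8) = (13+8) mod 26 = 21 = V
  T(19) + J(9) = (19+9) mod 26 = 2 = C
Ciphertext: IPIVC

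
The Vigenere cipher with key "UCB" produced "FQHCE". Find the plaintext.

Step 1: Extend key: UCBUC
Step 2: Decrypt each letter (c - k) mod 26:
  F(5) - U(20) = (5-20) mod 26 = 11 = L
  Q(16) - C(2) = (16-2) mod 26 = 14 = O
  H(7) - B(1) = (7-1) mod 26 = 6 = G
  C(2) - U(20) = (2-20) mod 26 = 8 = I
  E(4) - C(2) = (4-2) mod 26 = 2 = C
Plaintext: LOGIC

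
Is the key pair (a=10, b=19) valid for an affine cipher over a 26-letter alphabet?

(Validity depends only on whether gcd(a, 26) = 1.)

Step 1: Compute gcd(10, 26).
Step 2: gcd(10, 26) = 2.
Since gcd = 2 != 1, 10 shares a common factor with 26, so it cannot be used.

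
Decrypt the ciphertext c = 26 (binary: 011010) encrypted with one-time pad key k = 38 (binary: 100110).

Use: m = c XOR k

Step 1: XOR ciphertext with key:
  Ciphertext: 011010
  Key:        100110
  XOR:        111100
Step 2: Plaintext = 111100 = 60 in decimal.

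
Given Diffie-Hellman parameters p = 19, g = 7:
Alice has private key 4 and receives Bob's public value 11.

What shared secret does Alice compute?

Step 1: s = B^a mod p = 11^4 mod 19.
  11^1 mod 19 = 11
  11^2 mod 19 = (11 * 11) mod 19 = 7
  11^3 mod 19 = (7 * 11) mod 19 = 1
  11^4 mod 19 = (1 * 11) mod 19 = 11
Result: shared secret = 11.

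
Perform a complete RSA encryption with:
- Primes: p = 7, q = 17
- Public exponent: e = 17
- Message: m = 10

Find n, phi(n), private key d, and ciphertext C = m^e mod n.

Step 1: n = 7 * 17 = 119.
Step 2: phi(n) = (7-1)(17-1) = 6 * 16 = 96.
Step 3: Find d = 17^(-1) mod 96 = 17.
  Verify: 17 * 17 = 289 = 1 (mod 96).
Step 4: C = 10^17 mod 119 = 61.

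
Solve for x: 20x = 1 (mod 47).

Step 1: We need x such that 20 * x = 1 (mod 47).
Step 2: Using the extended Euclidean algorithm or trial:
  20 * 40 = 800 = 17 * 47 + 1.
Step 3: Since 800 mod 47 = 1, the inverse is x = 40.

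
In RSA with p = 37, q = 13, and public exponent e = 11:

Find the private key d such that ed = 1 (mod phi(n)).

Step 1: n = 37 * 13 = 481.
Step 2: phi(n) = 36 * 12 = 432.
Step 3: Find d such that 11 * d = 1 (mod 432).
Step 4: d = 11^(-1) mod 432 = 275.
Verification: 11 * 275 = 3025 = 7 * 432 + 1.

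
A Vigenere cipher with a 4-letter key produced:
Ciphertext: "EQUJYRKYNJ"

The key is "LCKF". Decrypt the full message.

Step 1: Key 'LCKF' has length 4. Extended key: LCKFLCKFLC
Step 2: Decrypt each position:
  E(4) - L(11) = 19 = T
  Q(16) - C(2) = 14 = O
  U(20) - K(10) = 10 = K
  J(9) - F(5) = 4 = E
  Y(24) - L(11) = 13 = N
  R(17) - C(2) = 15 = P
  K(10) - K(10) = 0 = A
  Y(24) - F(5) = 19 = T
  N(13) - L(11) = 2 = C
  J(9) - C(2) = 7 = H
Plaintext: TOKENPATCH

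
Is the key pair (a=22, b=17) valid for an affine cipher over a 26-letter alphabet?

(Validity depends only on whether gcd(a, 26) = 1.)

Step 1: Compute gcd(22, 26).
Step 2: gcd(22, 26) = 2.
Since gcd = 2 != 1, 22 shares a common factor with 26, so it cannot be used.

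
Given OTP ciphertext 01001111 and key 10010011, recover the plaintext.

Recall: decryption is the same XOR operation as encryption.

Step 1: XOR ciphertext with key:
  Ciphertext: 01001111
  Key:        10010011
  XOR:        11011100
Step 2: Plaintext = 11011100 = 220 in decimal.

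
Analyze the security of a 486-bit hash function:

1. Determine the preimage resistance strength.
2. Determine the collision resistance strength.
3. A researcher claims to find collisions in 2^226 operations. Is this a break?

Step 1: Preimage resistance requires brute-force of 2^486 operations.
Step 2: Collision resistance (birthday bound) = 2^(486/2) = 2^243.
Step 3: The claimed attack costs 2^226 operations.
Step 4: Since 2^226 < 2^243, the claimed attack beats the generic birthday bound, so collision resistance is broken.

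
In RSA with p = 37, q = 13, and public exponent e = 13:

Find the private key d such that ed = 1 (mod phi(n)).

Step 1: n = 37 * 13 = 481.
Step 2: phi(n) = 36 * 12 = 432.
Step 3: Find d such that 13 * d = 1 (mod 432).
Step 4: d = 13^(-1) mod 432 = 133.
Verification: 13 * 133 = 1729 = 4 * 432 + 1.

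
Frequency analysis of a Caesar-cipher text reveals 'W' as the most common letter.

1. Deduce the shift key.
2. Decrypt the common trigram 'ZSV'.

Step 1: In English, 'E' is the most frequent letter (12.7%).
Step 2: The most frequent ciphertext letter is 'W' (position 22).
Step 3: Shift = (22 - 4) mod 26 = 18.
Step 4: Decrypt 'ZSV' by shifting back 18:
  Z -> H
  S -> A
  V -> D
Step 5: 'ZSV' decrypts to 'HAD'.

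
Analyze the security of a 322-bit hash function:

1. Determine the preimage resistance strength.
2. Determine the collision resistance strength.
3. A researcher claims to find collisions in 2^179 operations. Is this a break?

Step 1: Preimage resistance requires brute-force of 2^322 operations.
Step 2: Collision resistance (birthday bound) = 2^(322/2) = 2^161.
Step 3: The claimed attack costs 2^179 operations.
Step 4: Since 2^179 >= 2^161, the claimed attack is no faster than the generic birthday attack, so this does not break collision resistance.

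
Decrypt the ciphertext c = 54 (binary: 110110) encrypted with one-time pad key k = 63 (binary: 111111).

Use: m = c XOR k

Step 1: XOR ciphertext with key:
  Ciphertext: 110110
  Key:        111111
  XOR:        001001
Step 2: Plaintext = 001001 = 9 in decimal.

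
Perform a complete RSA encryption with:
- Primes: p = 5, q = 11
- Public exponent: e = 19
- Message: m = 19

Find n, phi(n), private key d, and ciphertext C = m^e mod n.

Step 1: n = 5 * 11 = 55.
Step 2: phi(n) = (5-1)(11-1) = 4 * 10 = 40.
Step 3: Find d = 19^(-1) mod 40 = 19.
  Verify: 19 * 19 = 361 = 1 (mod 40).
Step 4: C = 19^19 mod 55 = 29.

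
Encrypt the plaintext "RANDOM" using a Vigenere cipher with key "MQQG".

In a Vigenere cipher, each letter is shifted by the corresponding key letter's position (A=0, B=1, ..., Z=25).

Step 1: Repeat key to match plaintext length:
  Plaintext: RANDOM
  Key:       MQQGMQ
Step 2: Encrypt each letter:
  R(17) + M(12) = (17+12) mod 26 = 3 = D
  A(0) + Q(16) = (0+16) mod 26 = 16 = Q
  N(13) + Q(16) = (13+16) mod 26 = 3 = D
  D(3) + G(6) = (3+6) mod 26 = 9 = J
  O(14) + M(12) = (14+12) mod 26 = 0 = A
  M(12) + Q(16) = (12+16) mod 26 = 2 = C
Ciphertext: DQDJAC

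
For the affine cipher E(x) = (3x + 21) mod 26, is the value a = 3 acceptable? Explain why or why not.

Step 1: Compute gcd(3, 26).
Step 2: gcd(3, 26) = 1.
Since gcd = 1, 3 is coprime with 26, so it is a valid key.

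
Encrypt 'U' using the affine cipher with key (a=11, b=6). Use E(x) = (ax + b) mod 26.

Step 1: Convert 'U' to number: x = 20.
Step 2: E(20) = (11 * 20 + 6) mod 26 = 226 mod 26 = 18.
Step 3: Convert 18 back to letter: S.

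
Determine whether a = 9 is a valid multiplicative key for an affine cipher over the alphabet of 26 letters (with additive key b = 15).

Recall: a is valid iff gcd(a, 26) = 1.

Step 1: Compute gcd(9, 26).
Step 2: gcd(9, 26) = 1.
Since gcd = 1, 9 is coprime with 26, so it is a valid key.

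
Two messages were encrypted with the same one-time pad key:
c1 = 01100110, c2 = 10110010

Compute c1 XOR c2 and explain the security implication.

Step 1: c1 XOR c2 = (m1 XOR k) XOR (m2 XOR k).
Step 2: By XOR associativity/commutativity: = m1 XOR m2 XOR k XOR k = m1 XOR m2.
Step 3: 01100110 XOR 10110010 = 11010100 = 212.
Step 4: The key cancels out! An attacker learns m1 XOR m2 = 212, revealing the relationship between plaintexts.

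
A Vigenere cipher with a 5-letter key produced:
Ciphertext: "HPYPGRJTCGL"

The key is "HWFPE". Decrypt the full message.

Step 1: Key 'HWFPE' has length 5. Extended key: HWFPEHWFPEH
Step 2: Decrypt each position:
  H(7) - H(7) = 0 = A
  P(15) - W(22) = 19 = T
  Y(24) - F(5) = 19 = T
  P(15) - P(15) = 0 = A
  G(6) - E(4) = 2 = C
  R(17) - H(7) = 10 = K
  J(9) - W(22) = 13 = N
  T(19) - F(5) = 14 = O
  C(2) - P(15) = 13 = N
  G(6) - E(4) = 2 = C
  L(11) - H(7) = 4 = E
Plaintext: ATTACKNONCE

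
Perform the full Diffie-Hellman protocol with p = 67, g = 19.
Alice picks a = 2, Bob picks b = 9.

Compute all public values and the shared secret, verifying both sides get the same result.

Step 1: A = g^a mod p = 19^2 mod 67 = 26.
Step 2: B = g^b mod p = 19^9 mod 67 = 14.
Step 3: Alice computes s = B^a mod p = 14^2 mod 67 = 62.
Step 4: Bob computes s = A^b mod p = 26^9 mod 67 = 62.
Both sides agree: shared secret = 62.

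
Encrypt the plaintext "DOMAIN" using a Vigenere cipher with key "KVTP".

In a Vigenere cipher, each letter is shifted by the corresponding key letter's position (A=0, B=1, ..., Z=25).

Step 1: Repeat key to match plaintext length:
  Plaintext: DOMAIN
  Key:       KVTPKV
Step 2: Encrypt each letter:
  D(3) + K(10) = (3+10) mod 26 = 13 = N
  O(14) + V(21) = (14+21) mod 26 = 9 = J
  M(12) + T(19) = (12+19) mod 26 = 5 = F
  A(0) + P(15) = (0+15) mod 26 = 15 = P
  I(8) + K(10) = (8+10) mod 26 = 18 = S
  N(13) + V(21) = (13+21) mod 26 = 8 = I
Ciphertext: NJFPSI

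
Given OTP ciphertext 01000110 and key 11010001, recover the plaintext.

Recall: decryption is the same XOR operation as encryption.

Step 1: XOR ciphertext with key:
  Ciphertext: 01000110
  Key:        11010001
  XOR:        10010111
Step 2: Plaintext = 10010111 = 151 in decimal.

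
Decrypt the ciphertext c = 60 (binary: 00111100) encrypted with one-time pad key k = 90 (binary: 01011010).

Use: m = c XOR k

Step 1: XOR ciphertext with key:
  Ciphertext: 00111100
  Key:        01011010
  XOR:        01100110
Step 2: Plaintext = 01100110 = 102 in decimal.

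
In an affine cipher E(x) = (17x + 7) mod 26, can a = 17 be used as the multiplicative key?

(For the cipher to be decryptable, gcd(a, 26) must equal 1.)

Step 1: Compute gcd(17, 26).
Step 2: gcd(17, 26) = 1.
Since gcd = 1, 17 is coprime with 26, so it is a valid key.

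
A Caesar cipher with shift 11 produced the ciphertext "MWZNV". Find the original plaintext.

Step 1: Reverse the shift by subtracting 11 from each letter position.
  M (position 12) -> position (12-11) mod 26 = 1 -> B
  W (position 22) -> position (22-11) mod 26 = 11 -> L
  Z (position 25) -> position (25-11) mod 26 = 14 -> O
  N (position 13) -> position (13-11) mod 26 = 2 -> C
  V (position 21) -> position (21-11) mod 26 = 10 -> K
Decrypted message: BLOCK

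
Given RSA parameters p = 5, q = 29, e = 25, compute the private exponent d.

Step 1: n = 5 * 29 = 145.
Step 2: phi(n) = 4 * 28 = 112.
Step 3: Find d such that 25 * d = 1 (mod 112).
Step 4: d = 25^(-1) mod 112 = 9.
Verification: 25 * 9 = 225 = 2 * 112 + 1.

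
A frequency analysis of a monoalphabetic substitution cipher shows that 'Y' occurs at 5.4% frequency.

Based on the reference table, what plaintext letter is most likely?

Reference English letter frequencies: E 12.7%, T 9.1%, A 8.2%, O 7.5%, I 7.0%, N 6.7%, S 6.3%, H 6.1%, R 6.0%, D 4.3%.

Step 1: The observed frequency is 5.4%.
Step 2: Compare with English frequencies:
  E: 12.7% (difference: 7.3%)
  T: 9.1% (difference: 3.7%)
  A: 8.2% (difference: 2.8%)
  O: 7.5% (difference: 2.1%)
  I: 7.0% (difference: 1.6%)
  N: 6.7% (difference: 1.3%)
  S: 6.3% (difference: 0.9%)
  H: 6.1% (difference: 0.7%)
  R: 6.0% (difference: 0.6%) <-- closest
  D: 4.3% (difference: 1.1%)
Step 3: 'Y' most likely represents 'R' (frequency 6.0%).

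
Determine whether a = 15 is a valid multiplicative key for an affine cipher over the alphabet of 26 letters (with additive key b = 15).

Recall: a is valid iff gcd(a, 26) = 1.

Step 1: Compute gcd(15, 26).
Step 2: gcd(15, 26) = 1.
Since gcd = 1, 15 is coprime with 26, so it is a valid key.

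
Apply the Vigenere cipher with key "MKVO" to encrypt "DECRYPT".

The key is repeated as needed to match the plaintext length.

Step 1: Repeat key to match plaintext length:
  Plaintext: DECRYPT
  Key:       MKVOMKV
Step 2: Encrypt each letter:
  D(3) + M(12) = (3+12) mod 26 = 15 = P
  E(4) + K(10) = (4+10) mod 26 = 14 = O
  C(2) + V(21) = (2+21) mod 26 = 23 = X
  R(17) + O(14) = (17+14) mod 26 = 5 = F
  Y(24) + M(12) = (24+12) mod 26 = 10 = K
  P(15) + K(10) = (15+10) mod 26 = 25 = Z
  T(19) + V(21) = (19+21) mod 26 = 14 = O
Ciphertext: POXFKZO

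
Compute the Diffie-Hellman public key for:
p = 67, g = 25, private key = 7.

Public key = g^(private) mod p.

Step 1: A = g^a mod p = 25^7 mod 67.
  25^1 mod 67 = 25
  25^2 mod 67 = (25 * 25) mod 67 = 22
  25^3 mod 67 = (22 * 25) mod 67 = 14
  25^4 mod 67 = (14 * 25) mod 67 = 15
  25^5 mod 67 = (15 * 25) mod 67 = 40
  25^6 mod 67 = (40 * 25) mod 67 = 62
  25^7 mod 67 = (62 * 25) mod 67 = 9
Result: A = 9.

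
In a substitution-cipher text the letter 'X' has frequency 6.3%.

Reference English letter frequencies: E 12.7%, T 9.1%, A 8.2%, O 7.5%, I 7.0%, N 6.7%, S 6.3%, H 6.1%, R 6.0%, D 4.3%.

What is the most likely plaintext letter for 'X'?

Step 1: The observed frequency is 6.3%.
Step 2: Compare with English frequencies:
  E: 12.7% (difference: 6.4%)
  T: 9.1% (difference: 2.8%)
  A: 8.2% (difference: 1.9%)
  O: 7.5% (difference: 1.2%)
  I: 7.0% (difference: 0.7%)
  N: 6.7% (difference: 0.4%)
  S: 6.3% (difference: 0.0%) <-- closest
  H: 6.1% (difference: 0.2%)
  R: 6.0% (difference: 0.3%)
  D: 4.3% (difference: 2.0%)
Step 3: 'X' most likely represents 'S' (frequency 6.3%).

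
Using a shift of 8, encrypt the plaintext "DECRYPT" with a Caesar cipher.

Step 1: For each letter, shift forward by 8 positions (mod 26).
  D (position 3) -> position (3+8) mod 26 = 11 -> L
  E (position 4) -> position (4+8) mod 26 = 12 -> M
  C (position 2) -> position (2+8) mod 26 = 10 -> K
  R (position 17) -> position (17+8) mod 26 = 25 -> Z
  Y (position 24) -> position (24+8) mod 26 = 6 -> G
  P (position 15) -> position (15+8) mod 26 = 23 -> X
  T (position 19) -> position (19+8) mod 26 = 1 -> B
Result: LMKZGXB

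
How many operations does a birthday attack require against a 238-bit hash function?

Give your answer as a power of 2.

Step 1: The birthday paradox gives collision probability ~50% after sqrt(2^n) = 2^(n/2) hashes.
Step 2: For 238-bit output: 2^(238/2) = 2^119.
Step 3: Approximately 2^119 hash computations needed.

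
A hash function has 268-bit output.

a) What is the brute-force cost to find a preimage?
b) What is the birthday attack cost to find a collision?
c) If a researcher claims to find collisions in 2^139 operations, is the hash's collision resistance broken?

Step 1: Preimage resistance requires brute-force of 2^268 operations.
Step 2: Collision resistance (birthday bound) = 2^(268/2) = 2^134.
Step 3: The claimed attack costs 2^139 operations.
Step 4: Since 2^139 >= 2^134, the claimed attack is no faster than the generic birthday attack, so this does not break collision resistance.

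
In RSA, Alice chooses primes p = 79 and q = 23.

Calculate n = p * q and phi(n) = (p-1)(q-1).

Step 1: n = p * q = 79 * 23 = 1817.
Step 2: phi(n) = (p-1)(q-1) = 78 * 22 = 1716.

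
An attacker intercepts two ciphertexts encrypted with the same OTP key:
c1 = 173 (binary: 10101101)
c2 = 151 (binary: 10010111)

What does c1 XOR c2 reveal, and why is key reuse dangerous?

Step 1: c1 XOR c2 = (m1 XOR k) XOR (m2 XOR k).
Step 2: By XOR associativity/commutativity: = m1 XOR m2 XOR k XOR k = m1 XOR m2.
Step 3: 10101101 XOR 10010111 = 00111010 = 58.
Step 4: The key cancels out! An attacker learns m1 XOR m2 = 58, revealing the relationship between plaintexts.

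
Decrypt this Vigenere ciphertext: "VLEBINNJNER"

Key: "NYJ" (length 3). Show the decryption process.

Step 1: Key 'NYJ' has length 3. Extended key: NYJNYJNYJNY
Step 2: Decrypt each position:
  V(21) - N(13) = 8 = I
  L(11) - Y(24) = 13 = N
  E(4) - J(9) = 21 = V
  B(1) - N(13) = 14 = O
  I(8) - Y(24) = 10 = K
  N(13) - J(9) = 4 = E
  N(13) - N(13) = 0 = A
  J(9) - Y(24) = 11 = L
  N(13) - J(9) = 4 = E
  E(4) - N(13) = 17 = R
  R(17) - Y(24) = 19 = T
Plaintext: INVOKEALERT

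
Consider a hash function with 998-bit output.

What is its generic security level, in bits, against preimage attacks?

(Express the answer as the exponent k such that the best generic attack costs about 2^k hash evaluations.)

Step 1: The hash has a 998-bit output.
Step 2: Preimage resistance means: given a digest h(x), it should be infeasible to find any input that hashes to it.
With a 998-bit output there are 2^998 possible digests, so a generic brute-force preimage search costs about 2^998 evaluations.
Step 3: Security level = 998 bits.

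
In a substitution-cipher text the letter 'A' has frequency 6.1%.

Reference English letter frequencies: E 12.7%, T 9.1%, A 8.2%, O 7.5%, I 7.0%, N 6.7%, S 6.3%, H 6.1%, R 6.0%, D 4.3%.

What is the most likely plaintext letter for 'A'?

Step 1: The observed frequency is 6.1%.
Step 2: Compare with English frequencies:
  E: 12.7% (difference: 6.6%)
  T: 9.1% (difference: 3.0%)
  A: 8.2% (difference: 2.1%)
  O: 7.5% (difference: 1.4%)
  I: 7.0% (difference: 0.9%)
  N: 6.7% (difference: 0.6%)
  S: 6.3% (difference: 0.2%)
  H: 6.1% (difference: 0.0%) <-- closest
  R: 6.0% (difference: 0.1%)
  D: 4.3% (difference: 1.8%)
Step 3: 'A' most likely represents 'H' (frequency 6.1%).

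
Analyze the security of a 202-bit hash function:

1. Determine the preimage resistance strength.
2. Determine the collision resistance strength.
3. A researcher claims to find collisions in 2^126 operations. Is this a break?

Step 1: Preimage resistance requires brute-force of 2^202 operations.
Step 2: Collision resistance (birthday bound) = 2^(202/2) = 2^101.
Step 3: The claimed attack costs 2^126 operations.
Step 4: Since 2^126 >= 2^101, the claimed attack is no faster than the generic birthday attack, so this does not break collision resistance.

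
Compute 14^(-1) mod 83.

Step 1: We need x such that 14 * x = 1 (mod 83).
Step 2: Using the extended Euclidean algorithm or trial:
  14 * 6 = 84 = 1 * 83 + 1.
Step 3: Since 84 mod 83 = 1, the inverse is x = 6.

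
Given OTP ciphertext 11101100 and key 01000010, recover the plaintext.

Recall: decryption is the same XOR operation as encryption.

Step 1: XOR ciphertext with key:
  Ciphertext: 11101100
  Key:        01000010
  XOR:        10101110
Step 2: Plaintext = 10101110 = 174 in decimal.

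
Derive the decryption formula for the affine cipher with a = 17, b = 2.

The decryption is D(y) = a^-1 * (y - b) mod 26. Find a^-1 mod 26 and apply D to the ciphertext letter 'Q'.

Step 1: Find a^-1, the modular inverse of 17 mod 26.
Step 2: We need 17 * a^-1 = 1 (mod 26).
Step 3: 17 * 23 = 391 = 15 * 26 + 1, so a^-1 = 23.
Step 4: D(y) = 23(y - 2) mod 26.
Step 5: Apply to 'Q' (y = 16): D(16) = 23 * (16 - 2) mod 26 = 23 * 14 mod 26 = 10 -> 'K'.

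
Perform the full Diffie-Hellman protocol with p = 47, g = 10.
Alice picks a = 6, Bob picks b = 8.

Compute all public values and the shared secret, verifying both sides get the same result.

Step 1: A = g^a mod p = 10^6 mod 47 = 28.
Step 2: B = g^b mod p = 10^8 mod 47 = 27.
Step 3: Alice computes s = B^a mod p = 27^6 mod 47 = 6.
Step 4: Bob computes s = A^b mod p = 28^8 mod 47 = 6.
Both sides agree: shared secret = 6.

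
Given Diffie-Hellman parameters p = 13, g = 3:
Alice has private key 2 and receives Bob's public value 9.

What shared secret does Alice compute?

Step 1: s = B^a mod p = 9^2 mod 13.
  9^1 mod 13 = 9
  9^2 mod 13 = (9 * 9) mod 13 = 3
Result: shared secret = 3.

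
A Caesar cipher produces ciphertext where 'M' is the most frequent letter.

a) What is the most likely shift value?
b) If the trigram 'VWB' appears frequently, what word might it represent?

Step 1: In English, 'E' is the most frequent letter (12.7%).
Step 2: The most frequent ciphertext letter is 'M' (position 12).
Step 3: Shift = (12 - 4) mod 26 = 8.
Step 4: Decrypt 'VWB' by shifting back 8:
  V -> N
  W -> O
  B -> T
Step 5: 'VWB' decrypts to 'NOT'.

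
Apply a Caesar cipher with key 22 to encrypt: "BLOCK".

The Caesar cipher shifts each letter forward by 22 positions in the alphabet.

Step 1: For each letter, shift forward by 22 positions (mod 26).
  B (position 1) -> position (1+22) mod 26 = 23 -> X
  L (position 11) -> position (11+22) mod 26 = 7 -> H
  O (position 14) -> position (14+22) mod 26 = 10 -> K
  C (position 2) -> position (2+22) mod 26 = 24 -> Y
  K (position 10) -> position (10+22) mod 26 = 6 -> G
Result: XHKYG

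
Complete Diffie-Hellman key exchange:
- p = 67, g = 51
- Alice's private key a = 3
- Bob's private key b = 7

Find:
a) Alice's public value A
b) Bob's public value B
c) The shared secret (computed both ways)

Step 1: A = g^a mod p = 51^3 mod 67 = 58.
Step 2: B = g^b mod p = 51^7 mod 67 = 44.
Step 3: Alice computes s = B^a mod p = 44^3 mod 67 = 27.
Step 4: Bob computes s = A^b mod p = 58^7 mod 67 = 27.
Both sides agree: shared secret = 27.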